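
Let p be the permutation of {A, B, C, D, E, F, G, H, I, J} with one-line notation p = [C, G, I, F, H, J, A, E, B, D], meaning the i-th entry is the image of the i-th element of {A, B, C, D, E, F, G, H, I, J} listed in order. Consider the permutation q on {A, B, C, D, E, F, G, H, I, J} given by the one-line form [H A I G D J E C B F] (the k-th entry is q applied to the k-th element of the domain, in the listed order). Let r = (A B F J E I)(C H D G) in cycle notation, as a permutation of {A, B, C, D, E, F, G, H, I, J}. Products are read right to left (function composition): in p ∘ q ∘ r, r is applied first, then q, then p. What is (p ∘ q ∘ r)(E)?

(p ∘ q ∘ r)(E) = p(q(r(E))). r(E) = I, then q(I) = B, then p(B) = G, so the result is G.

G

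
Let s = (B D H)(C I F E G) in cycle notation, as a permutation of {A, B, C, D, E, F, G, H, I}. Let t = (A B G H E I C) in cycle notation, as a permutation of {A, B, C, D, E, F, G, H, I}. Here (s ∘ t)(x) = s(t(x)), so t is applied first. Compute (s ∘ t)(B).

(s ∘ t)(B) = s(t(B)). t(B) = G, then s(G) = C. So (s ∘ t)(B) = C.

C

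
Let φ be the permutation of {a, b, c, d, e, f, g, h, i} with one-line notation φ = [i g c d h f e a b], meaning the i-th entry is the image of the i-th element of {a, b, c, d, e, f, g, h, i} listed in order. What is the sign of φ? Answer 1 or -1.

-1

In disjoint-cycle form the cycle lengths are 6, 1, 1, 1.
A cycle is odd iff its length is even; φ has 1 even-length cycle, so sgn(φ) = (−1)^1 and φ is odd.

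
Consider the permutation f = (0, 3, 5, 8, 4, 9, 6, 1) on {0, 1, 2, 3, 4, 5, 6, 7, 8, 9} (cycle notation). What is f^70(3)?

3 lies in the 8-cycle (0, 3, 5, 8, 4, 9, 6, 1).
On an 8-cycle, f^8 is the identity, so f^70 = f^6 there (70 ≡ 6 mod 8).
Stepping 6 places around the cycle: 3 → 5 → 8 → 4 → 9 → 6 → 1.

1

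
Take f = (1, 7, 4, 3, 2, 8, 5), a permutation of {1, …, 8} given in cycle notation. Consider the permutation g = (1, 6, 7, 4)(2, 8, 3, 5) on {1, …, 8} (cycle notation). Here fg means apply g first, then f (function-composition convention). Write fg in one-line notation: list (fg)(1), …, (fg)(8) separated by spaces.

For each element, apply g then f: 1 → 6 → 6; 2 → 8 → 5; 3 → 5 → 1; 4 → 1 → 7; 5 → 2 → 8; 6 → 7 → 4; 7 → 4 → 3; 8 → 3 → 2.
So fg in one-line form is 6 5 1 7 8 4 3 2.

6 5 1 7 8 4 3 2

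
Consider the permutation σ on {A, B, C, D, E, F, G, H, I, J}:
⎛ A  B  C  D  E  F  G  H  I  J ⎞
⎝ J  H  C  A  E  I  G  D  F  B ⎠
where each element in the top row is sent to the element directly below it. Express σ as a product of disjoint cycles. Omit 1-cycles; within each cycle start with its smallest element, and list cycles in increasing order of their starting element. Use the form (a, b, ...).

(A, J, B, H, D)(F, I)

Start at A and follow images: A → J → B → H → D → A, giving the cycle (A, J, B, H, D).
Continuing from each remaining unvisited element yields (A, J, B, H, D)(F, I).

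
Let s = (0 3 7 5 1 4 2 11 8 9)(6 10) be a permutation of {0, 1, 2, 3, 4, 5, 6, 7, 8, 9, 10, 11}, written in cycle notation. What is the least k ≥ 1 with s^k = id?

The disjoint cycles have lengths 10, 2.
Since disjoint cycles commute, ord(s) = lcm(10, 2) = 10.

10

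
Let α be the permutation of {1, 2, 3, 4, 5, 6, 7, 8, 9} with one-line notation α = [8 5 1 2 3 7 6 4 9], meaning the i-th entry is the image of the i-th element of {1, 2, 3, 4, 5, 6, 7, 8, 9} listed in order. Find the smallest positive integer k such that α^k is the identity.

6

The disjoint-cycle form of α has cycle lengths 6, 2, 1.
The order of α is the least common multiple of its cycle lengths: lcm(6, 2) = 6.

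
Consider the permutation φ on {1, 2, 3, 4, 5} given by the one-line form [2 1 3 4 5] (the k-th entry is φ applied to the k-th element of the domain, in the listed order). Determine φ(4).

4

4 is element number 4 of the domain, and entry number 4 of the one-line form is 4, so φ(4) = 4.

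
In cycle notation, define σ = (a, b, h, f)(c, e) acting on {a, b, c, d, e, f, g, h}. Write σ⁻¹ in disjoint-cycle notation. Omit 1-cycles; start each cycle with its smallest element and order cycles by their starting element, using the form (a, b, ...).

The inverse reverses each cycle.
Reversing each cycle of σ and rotating so the smallest element leads gives (a, f, h, b)(c, e).

(a, f, h, b)(c, e)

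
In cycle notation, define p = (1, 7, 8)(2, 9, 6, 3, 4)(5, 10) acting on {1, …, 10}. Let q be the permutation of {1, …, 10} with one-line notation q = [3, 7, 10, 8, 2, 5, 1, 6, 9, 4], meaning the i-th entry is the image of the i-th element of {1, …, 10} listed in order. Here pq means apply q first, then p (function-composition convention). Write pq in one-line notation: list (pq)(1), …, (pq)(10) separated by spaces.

(pq)(x) = p(q(x)). Computing each image: p(q(1)) = p(3) = 4, p(q(2)) = p(7) = 8, p(q(3)) = p(10) = 5, p(q(4)) = p(8) = 1, p(q(5)) = p(2) = 9, p(q(6)) = p(5) = 10, p(q(7)) = p(1) = 7, p(q(8)) = p(6) = 3, p(q(9)) = p(9) = 6, p(q(10)) = p(4) = 2.
Hence pq = [4 8 5 1 9 10 7 3 6 2].

4 8 5 1 9 10 7 3 6 2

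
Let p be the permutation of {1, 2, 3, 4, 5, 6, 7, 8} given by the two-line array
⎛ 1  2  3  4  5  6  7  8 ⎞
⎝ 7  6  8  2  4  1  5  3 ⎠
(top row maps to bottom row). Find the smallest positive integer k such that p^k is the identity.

6

Decomposing into disjoint cycles gives cycle lengths 6, 2.
The order is lcm(6, 2) = 6.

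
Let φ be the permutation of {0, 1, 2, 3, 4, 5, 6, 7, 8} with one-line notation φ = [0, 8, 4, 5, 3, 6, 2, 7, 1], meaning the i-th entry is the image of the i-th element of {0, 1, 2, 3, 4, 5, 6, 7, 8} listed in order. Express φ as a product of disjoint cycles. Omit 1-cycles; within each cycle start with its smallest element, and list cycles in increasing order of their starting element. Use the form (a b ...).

Iterating φ from 1 gives 1 → 8 → 1; that is the 2-cycle (1 8).
Continuing from each remaining unvisited element yields (1 8)(2 4 3 5 6).

(1 8)(2 4 3 5 6)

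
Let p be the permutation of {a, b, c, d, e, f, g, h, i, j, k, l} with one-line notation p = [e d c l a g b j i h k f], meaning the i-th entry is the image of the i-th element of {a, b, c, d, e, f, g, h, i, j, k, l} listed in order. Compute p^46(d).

Tracing d → l → … returns to d after 5 steps, so d lies in a 5-cycle (b d l f g).
On a 5-cycle, p^5 is the identity, so p^46 = p^1 there (46 ≡ 1 mod 5).
Advancing 1 step from d: d → l.

l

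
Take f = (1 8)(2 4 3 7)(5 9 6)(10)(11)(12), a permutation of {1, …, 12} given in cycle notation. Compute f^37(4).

4 lies in the 4-cycle (2 4 3 7).
Since the cycle has length 4, f^37 acts on it the same as f^1 (37 mod 4 = 1).
Stepping 1 place around the cycle: 4 → 3.

3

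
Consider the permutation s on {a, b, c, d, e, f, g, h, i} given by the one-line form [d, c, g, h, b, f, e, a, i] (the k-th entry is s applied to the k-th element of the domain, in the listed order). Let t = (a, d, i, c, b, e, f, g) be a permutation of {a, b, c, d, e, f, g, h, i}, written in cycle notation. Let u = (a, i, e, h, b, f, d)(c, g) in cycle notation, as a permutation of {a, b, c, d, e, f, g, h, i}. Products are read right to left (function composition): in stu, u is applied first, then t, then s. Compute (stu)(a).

(stu)(a) = s(t(u(a))). u(a) = i, then t(i) = c, then s(c) = g, so the result is g.

g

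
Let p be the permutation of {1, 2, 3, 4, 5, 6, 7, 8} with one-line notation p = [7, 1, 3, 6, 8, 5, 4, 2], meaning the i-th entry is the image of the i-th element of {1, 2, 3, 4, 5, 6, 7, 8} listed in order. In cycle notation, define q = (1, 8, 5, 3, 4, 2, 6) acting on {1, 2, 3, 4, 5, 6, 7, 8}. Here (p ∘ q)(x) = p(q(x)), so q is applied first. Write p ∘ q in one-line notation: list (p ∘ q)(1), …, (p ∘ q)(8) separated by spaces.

2 5 6 1 3 7 4 8

(p ∘ q)(x) = p(q(x)). Computing each image: p(q(1)) = p(8) = 2, p(q(2)) = p(6) = 5, p(q(3)) = p(4) = 6, p(q(4)) = p(2) = 1, p(q(5)) = p(3) = 3, p(q(6)) = p(1) = 7, p(q(7)) = p(7) = 4, p(q(8)) = p(5) = 8.
Hence p ∘ q = [2 5 6 1 3 7 4 8].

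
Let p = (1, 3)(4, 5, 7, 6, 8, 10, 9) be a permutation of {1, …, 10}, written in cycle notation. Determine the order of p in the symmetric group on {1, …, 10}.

14

The disjoint cycles have lengths 7, 2, 1.
The order of p is the least common multiple of its cycle lengths: lcm(7, 2) = 14.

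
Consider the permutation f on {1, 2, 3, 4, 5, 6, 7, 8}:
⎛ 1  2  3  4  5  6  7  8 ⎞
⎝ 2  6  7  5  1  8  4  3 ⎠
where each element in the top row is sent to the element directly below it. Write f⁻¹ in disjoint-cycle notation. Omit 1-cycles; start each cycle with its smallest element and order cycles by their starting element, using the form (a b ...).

(1 5 4 7 3 8 6 2)

The cycle decomposition of f is (1 2 6 8 3 7 4 5).
The inverse reverses every cycle; in canonical form, f⁻¹ = (1 5 4 7 3 8 6 2).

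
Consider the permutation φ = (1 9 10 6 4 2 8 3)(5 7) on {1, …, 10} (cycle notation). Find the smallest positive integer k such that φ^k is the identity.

8

The cycle type of φ is (8, 2).
Since disjoint cycles commute, ord(φ) = lcm(8, 2) = 8.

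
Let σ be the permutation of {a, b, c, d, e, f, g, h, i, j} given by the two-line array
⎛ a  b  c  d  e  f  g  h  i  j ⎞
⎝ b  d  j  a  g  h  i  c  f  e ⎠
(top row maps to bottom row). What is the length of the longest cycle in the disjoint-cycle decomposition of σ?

Decomposing into disjoint cycles gives (a b d)(c j e g i f h); the longest has length 7.

7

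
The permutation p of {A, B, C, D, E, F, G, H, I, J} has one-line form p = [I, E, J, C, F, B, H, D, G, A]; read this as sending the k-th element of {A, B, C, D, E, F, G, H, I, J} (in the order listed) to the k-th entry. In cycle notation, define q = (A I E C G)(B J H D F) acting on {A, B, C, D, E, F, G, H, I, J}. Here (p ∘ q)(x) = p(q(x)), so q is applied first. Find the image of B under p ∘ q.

First apply q: q(B) = J, then p(J) = A. Thus (p ∘ q)(B) = A.

A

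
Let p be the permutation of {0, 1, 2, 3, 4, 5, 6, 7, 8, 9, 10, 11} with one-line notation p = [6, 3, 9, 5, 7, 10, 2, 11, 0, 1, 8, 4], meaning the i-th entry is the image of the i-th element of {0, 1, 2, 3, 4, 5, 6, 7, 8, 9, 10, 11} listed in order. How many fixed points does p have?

0

No element satisfies p(x) = x, so there are 0 fixed points.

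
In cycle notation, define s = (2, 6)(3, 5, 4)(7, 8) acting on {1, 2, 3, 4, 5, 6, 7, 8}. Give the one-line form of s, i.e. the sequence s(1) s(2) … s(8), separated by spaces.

Each element maps to the next entry in its cycle (wrapping to the front): 1→1, 2→6, 3→5, 4→3, 5→4, 6→2, 7→8, 8→7.
Listing these in domain order gives 1 6 5 3 4 2 8 7.

1 6 5 3 4 2 8 7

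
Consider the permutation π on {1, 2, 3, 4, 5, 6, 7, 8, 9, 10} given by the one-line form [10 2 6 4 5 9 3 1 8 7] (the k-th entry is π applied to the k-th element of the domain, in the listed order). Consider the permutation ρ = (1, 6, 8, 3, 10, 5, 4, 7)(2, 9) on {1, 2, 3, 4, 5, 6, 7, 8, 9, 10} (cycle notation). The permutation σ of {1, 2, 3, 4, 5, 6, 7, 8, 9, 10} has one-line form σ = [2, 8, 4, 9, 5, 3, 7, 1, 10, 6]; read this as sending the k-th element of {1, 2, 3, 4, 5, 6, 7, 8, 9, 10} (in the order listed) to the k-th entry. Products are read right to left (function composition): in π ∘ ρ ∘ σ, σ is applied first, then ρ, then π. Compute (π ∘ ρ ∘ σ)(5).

4

(π ∘ ρ ∘ σ)(5) = π(ρ(σ(5))). σ(5) = 5, then ρ(5) = 4, then π(4) = 4, so the result is 4.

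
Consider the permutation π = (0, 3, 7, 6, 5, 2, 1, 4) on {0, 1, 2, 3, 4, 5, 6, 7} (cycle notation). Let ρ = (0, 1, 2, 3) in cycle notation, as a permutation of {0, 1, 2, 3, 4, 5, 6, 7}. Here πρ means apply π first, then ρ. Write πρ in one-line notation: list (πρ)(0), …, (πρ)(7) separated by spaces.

(πρ)(x) = ρ(π(x)). Computing each image: ρ(π(0)) = ρ(3) = 0, ρ(π(1)) = ρ(4) = 4, ρ(π(2)) = ρ(1) = 2, ρ(π(3)) = ρ(7) = 7, ρ(π(4)) = ρ(0) = 1, ρ(π(5)) = ρ(2) = 3, ρ(π(6)) = ρ(5) = 5, ρ(π(7)) = ρ(6) = 6.
Hence πρ = [0 4 2 7 1 3 5 6].

0 4 2 7 1 3 5 6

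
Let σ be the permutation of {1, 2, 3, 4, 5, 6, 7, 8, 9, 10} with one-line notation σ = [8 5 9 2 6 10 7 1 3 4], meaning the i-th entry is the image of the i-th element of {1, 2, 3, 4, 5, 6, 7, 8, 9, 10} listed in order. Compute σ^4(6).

5

Tracing 6 → 10 → … returns to 6 after 5 steps, so 6 lies in a 5-cycle (2 5 6 10 4).
Stepping 4 places around the cycle: 6 → 10 → 4 → 2 → 5.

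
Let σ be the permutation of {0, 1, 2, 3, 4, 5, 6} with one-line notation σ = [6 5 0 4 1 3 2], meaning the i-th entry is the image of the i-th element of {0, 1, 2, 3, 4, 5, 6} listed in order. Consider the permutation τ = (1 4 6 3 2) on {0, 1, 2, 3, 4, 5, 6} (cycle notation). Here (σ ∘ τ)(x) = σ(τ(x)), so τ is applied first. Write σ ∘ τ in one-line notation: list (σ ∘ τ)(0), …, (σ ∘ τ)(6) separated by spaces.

6 1 5 0 2 3 4

(σ ∘ τ)(x) = σ(τ(x)). Computing each image: σ(τ(0)) = σ(0) = 6, σ(τ(1)) = σ(4) = 1, σ(τ(2)) = σ(1) = 5, σ(τ(3)) = σ(2) = 0, σ(τ(4)) = σ(6) = 2, σ(τ(5)) = σ(5) = 3, σ(τ(6)) = σ(3) = 4.
Hence σ ∘ τ = [6 1 5 0 2 3 4].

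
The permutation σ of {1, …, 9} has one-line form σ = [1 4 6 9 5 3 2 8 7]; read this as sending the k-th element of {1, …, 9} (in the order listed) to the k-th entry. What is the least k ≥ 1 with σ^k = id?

4

Writing σ as disjoint cycles, the cycle lengths are 4, 2, 1, 1, 1.
The order of σ is the least common multiple of its cycle lengths: lcm(4, 2) = 4.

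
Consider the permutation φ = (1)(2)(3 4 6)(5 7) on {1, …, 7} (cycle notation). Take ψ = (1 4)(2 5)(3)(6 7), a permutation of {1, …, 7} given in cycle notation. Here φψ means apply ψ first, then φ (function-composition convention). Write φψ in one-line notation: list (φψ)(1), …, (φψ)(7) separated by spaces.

(φψ)(x) = φ(ψ(x)). Computing each image: φ(ψ(1)) = φ(4) = 6, φ(ψ(2)) = φ(5) = 7, φ(ψ(3)) = φ(3) = 4, φ(ψ(4)) = φ(1) = 1, φ(ψ(5)) = φ(2) = 2, φ(ψ(6)) = φ(7) = 5, φ(ψ(7)) = φ(6) = 3.
Hence φψ = [6 7 4 1 2 5 3].

6 7 4 1 2 5 3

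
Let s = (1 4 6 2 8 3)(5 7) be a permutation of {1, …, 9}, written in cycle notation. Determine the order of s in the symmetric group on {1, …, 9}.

The cycle type of s is (6, 2, 1).
The order is lcm(6, 2) = 6.

6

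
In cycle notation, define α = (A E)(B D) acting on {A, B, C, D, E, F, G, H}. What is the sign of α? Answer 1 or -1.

1

The cycle lengths are 2, 2, 1, 1, 1, 1.
A cycle of length ℓ contributes ℓ−1 transpositions, so α is a product of 1 + 1 = 2 transpositions — even.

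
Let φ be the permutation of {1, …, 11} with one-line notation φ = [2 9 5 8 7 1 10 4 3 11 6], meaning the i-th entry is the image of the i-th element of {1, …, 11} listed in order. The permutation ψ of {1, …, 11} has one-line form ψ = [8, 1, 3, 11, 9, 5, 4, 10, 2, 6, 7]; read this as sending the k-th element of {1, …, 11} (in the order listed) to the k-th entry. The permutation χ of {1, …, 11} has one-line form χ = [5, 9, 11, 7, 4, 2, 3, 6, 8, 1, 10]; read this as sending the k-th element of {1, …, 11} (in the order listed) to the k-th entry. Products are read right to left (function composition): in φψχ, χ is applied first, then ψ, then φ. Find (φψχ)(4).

8

Apply the permutations in order: χ(4) = 7, then ψ(7) = 4, then φ(4) = 8. So (φψχ)(4) = 8.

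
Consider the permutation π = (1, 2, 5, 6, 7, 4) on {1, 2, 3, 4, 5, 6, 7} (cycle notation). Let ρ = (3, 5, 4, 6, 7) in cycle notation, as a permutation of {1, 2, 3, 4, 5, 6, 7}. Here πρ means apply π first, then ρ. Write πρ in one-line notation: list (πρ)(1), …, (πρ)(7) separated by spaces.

2 4 5 1 7 3 6

(πρ)(x) = ρ(π(x)). Computing each image: ρ(π(1)) = ρ(2) = 2, ρ(π(2)) = ρ(5) = 4, ρ(π(3)) = ρ(3) = 5, ρ(π(4)) = ρ(1) = 1, ρ(π(5)) = ρ(6) = 7, ρ(π(6)) = ρ(7) = 3, ρ(π(7)) = ρ(4) = 6.
Hence πρ = [2 4 5 1 7 3 6].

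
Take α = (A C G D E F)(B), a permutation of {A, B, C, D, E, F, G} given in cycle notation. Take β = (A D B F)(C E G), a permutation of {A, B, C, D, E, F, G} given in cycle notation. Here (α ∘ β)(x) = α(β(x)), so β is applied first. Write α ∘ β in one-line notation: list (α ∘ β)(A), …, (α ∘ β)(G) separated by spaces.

For each element, apply β then α: A → D → E; B → F → A; C → E → F; D → B → B; E → G → D; F → A → C; G → C → G.
So α ∘ β in one-line form is E A F B D C G.

E A F B D C G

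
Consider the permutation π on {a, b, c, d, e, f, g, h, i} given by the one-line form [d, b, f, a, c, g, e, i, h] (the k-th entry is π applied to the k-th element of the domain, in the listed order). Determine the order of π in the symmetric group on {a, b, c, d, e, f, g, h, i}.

4

The disjoint-cycle form of π has cycle lengths 4, 2, 2, 1.
The order of π is the least common multiple of its cycle lengths: lcm(4, 2, 2) = 4.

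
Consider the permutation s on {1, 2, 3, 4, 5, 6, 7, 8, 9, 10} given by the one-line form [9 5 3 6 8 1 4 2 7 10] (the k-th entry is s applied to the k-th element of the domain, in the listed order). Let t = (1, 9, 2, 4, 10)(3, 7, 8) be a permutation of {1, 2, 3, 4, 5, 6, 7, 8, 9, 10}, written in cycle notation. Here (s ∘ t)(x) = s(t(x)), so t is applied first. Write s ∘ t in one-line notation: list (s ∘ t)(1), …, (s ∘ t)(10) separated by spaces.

(s ∘ t)(x) = s(t(x)). Computing each image: s(t(1)) = s(9) = 7, s(t(2)) = s(4) = 6, s(t(3)) = s(7) = 4, s(t(4)) = s(10) = 10, s(t(5)) = s(5) = 8, s(t(6)) = s(6) = 1, s(t(7)) = s(8) = 2, s(t(8)) = s(3) = 3, s(t(9)) = s(2) = 5, s(t(10)) = s(1) = 9.
Hence s ∘ t = [7 6 4 10 8 1 2 3 5 9].

7 6 4 10 8 1 2 3 5 9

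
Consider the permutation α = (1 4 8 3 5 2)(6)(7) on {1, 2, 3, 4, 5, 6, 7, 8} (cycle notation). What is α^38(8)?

8 lies in the 6-cycle (1 4 8 3 5 2).
Since the cycle has length 6, α^38 acts on it the same as α^2 (38 mod 6 = 2).
Stepping 2 places around the cycle: 8 → 3 → 5.

5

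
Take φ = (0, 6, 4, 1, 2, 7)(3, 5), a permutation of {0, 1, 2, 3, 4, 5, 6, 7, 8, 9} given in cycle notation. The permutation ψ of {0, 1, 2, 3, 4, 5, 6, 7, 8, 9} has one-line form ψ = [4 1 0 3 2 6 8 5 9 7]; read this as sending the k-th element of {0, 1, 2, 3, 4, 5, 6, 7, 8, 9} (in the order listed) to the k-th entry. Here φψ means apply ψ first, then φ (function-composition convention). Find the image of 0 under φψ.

First apply ψ: ψ(0) = 4, then φ(4) = 1. Thus (φψ)(0) = 1.

1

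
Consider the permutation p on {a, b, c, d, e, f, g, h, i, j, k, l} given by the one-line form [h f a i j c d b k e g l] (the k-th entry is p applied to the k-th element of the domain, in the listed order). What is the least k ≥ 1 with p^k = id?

The disjoint-cycle form of p has cycle lengths 5, 4, 2, 1.
Since disjoint cycles commute, ord(p) = lcm(5, 4, 2) = 20.

20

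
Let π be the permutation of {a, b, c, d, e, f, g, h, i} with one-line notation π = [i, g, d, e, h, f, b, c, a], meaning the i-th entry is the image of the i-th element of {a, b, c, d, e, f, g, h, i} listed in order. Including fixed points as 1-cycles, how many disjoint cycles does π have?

4

The cycle decomposition is (a, i)(b, g)(c, d, e, h)(f), which has 4 cycles (counting 1-cycles).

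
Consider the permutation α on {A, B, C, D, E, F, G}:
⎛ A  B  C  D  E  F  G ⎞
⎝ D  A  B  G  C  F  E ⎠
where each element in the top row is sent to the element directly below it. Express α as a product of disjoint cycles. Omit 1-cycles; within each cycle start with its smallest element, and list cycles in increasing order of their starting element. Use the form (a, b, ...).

(A, D, G, E, C, B)

Start at A and follow images: A → D → G → E → C → B → A, giving the cycle (A, D, G, E, C, B).
Continuing from each remaining unvisited element yields (A, D, G, E, C, B).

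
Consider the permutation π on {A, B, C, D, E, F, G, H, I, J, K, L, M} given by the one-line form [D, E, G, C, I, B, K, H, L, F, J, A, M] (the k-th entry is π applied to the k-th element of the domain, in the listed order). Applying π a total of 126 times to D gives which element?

F

Tracing D → C → … returns to D after 11 steps, so D lies in an 11-cycle (A D C G K J F B E I L).
Since the cycle has length 11, π^126 acts on it the same as π^5 (126 mod 11 = 5).
Stepping 5 places around the cycle: D → C → G → K → J → F.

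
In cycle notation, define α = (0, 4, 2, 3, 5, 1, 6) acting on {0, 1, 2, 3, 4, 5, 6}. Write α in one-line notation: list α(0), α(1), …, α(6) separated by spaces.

Image by image: 0↦4, 1↦6, 2↦3, 3↦5, 4↦2, 5↦1, 6↦0.
So the one-line form is 4 6 3 5 2 1 0.

4 6 3 5 2 1 0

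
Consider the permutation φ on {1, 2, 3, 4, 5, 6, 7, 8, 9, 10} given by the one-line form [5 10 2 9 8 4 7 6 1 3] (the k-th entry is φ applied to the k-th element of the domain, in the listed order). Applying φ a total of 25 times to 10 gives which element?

3

Tracing 10 → 3 → … returns to 10 after 3 steps, so 10 lies in a 3-cycle (2, 10, 3).
Since the cycle has length 3, φ^25 acts on it the same as φ^1 (25 mod 3 = 1).
Stepping 1 place around the cycle: 10 → 3.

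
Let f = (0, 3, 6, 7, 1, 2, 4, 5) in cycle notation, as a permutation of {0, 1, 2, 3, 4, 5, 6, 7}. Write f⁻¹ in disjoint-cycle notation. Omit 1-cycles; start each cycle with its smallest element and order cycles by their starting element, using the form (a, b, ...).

(0, 5, 4, 2, 1, 7, 6, 3)

If f sends a → b within a cycle, f⁻¹ sends b → a; equivalently, reverse each cycle.
After reversing and putting each cycle's least element first, f⁻¹ = (0, 5, 4, 2, 1, 7, 6, 3).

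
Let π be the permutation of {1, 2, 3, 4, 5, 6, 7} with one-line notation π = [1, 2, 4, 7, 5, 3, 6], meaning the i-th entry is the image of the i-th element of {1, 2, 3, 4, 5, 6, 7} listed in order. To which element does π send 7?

7 is element number 7 of the domain, and entry number 7 of the one-line form is 6, so π(7) = 6.

6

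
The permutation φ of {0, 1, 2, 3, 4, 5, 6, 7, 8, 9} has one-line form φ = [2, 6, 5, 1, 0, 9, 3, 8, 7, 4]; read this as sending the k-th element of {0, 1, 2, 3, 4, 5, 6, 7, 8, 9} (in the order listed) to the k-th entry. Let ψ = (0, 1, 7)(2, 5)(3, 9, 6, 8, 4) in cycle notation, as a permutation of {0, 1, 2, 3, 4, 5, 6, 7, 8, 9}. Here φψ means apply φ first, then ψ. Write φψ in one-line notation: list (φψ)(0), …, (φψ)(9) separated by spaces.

5 8 2 7 1 6 9 4 0 3

(φψ)(x) = ψ(φ(x)). Computing each image: ψ(φ(0)) = ψ(2) = 5, ψ(φ(1)) = ψ(6) = 8, ψ(φ(2)) = ψ(5) = 2, ψ(φ(3)) = ψ(1) = 7, ψ(φ(4)) = ψ(0) = 1, ψ(φ(5)) = ψ(9) = 6, ψ(φ(6)) = ψ(3) = 9, ψ(φ(7)) = ψ(8) = 4, ψ(φ(8)) = ψ(7) = 0, ψ(φ(9)) = ψ(4) = 3.
Hence φψ = [5 8 2 7 1 6 9 4 0 3].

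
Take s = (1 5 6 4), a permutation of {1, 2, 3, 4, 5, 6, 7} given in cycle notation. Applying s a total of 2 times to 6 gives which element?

1

6 lies in the 4-cycle (1 5 6 4).
Stepping 2 places around the cycle: 6 → 4 → 1.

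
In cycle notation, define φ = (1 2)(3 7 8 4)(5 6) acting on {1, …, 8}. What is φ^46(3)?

3 lies in the 4-cycle (3 7 8 4).
Powers repeat with period 4 on this cycle, and 46 mod 4 = 2, so φ^46(3) = φ^2(3).
Advancing 2 steps from 3: 3 → 7 → 8.

8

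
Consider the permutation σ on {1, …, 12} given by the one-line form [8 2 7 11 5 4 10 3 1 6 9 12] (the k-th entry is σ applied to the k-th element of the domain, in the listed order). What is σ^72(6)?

Tracing 6 → 4 → … returns to 6 after 9 steps, so 6 lies in a 9-cycle (1, 8, 3, 7, 10, 6, 4, 11, 9).
Since the cycle has length 9, σ^72 acts on it the same as σ^0 (72 mod 9 = 0).
So σ^72(6) = 6.

6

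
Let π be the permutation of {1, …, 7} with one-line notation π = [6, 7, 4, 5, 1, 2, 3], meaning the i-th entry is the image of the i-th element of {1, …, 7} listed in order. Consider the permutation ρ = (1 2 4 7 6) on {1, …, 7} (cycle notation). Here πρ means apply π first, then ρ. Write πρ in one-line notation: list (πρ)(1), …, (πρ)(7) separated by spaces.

(πρ)(x) = ρ(π(x)). Computing each image: ρ(π(1)) = ρ(6) = 1, ρ(π(2)) = ρ(7) = 6, ρ(π(3)) = ρ(4) = 7, ρ(π(4)) = ρ(5) = 5, ρ(π(5)) = ρ(1) = 2, ρ(π(6)) = ρ(2) = 4, ρ(π(7)) = ρ(3) = 3.
Hence πρ = [1 6 7 5 2 4 3].

1 6 7 5 2 4 3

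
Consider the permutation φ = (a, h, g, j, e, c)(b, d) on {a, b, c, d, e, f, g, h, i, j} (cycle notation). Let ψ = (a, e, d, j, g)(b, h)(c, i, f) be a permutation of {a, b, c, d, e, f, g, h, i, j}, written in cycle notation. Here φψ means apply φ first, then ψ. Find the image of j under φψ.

φ(j) = e, then ψ(e) = d; composing gives (φψ)(j) = d.

d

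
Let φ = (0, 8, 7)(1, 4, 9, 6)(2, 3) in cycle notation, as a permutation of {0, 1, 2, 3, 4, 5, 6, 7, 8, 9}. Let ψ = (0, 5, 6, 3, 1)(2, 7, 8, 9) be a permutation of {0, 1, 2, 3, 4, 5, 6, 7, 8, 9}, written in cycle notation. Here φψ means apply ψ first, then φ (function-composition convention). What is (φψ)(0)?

5

First apply ψ: ψ(0) = 5, then φ(5) = 5. Thus (φψ)(0) = 5.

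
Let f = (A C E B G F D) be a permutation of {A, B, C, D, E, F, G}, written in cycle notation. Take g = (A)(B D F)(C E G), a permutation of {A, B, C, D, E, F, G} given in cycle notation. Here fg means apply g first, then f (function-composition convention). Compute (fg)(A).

C

First apply g: g(A) = A, then f(A) = C. Thus (fg)(A) = C.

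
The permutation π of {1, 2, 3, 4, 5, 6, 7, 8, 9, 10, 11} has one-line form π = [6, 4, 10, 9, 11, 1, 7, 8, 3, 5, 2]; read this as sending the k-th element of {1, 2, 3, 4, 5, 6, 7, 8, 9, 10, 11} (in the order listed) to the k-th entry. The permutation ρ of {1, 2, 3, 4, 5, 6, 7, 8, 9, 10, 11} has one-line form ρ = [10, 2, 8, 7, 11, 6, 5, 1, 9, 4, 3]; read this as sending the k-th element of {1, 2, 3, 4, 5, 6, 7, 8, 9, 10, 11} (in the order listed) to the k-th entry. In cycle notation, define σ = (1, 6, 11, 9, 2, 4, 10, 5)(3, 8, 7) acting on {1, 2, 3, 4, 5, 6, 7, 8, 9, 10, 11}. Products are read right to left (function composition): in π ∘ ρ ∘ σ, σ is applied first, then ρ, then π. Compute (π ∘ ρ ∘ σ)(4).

Chase 4: σ(4) = 10; ρ(10) = 4; π(4) = 9. Hence (π ∘ ρ ∘ σ)(4) = 9.

9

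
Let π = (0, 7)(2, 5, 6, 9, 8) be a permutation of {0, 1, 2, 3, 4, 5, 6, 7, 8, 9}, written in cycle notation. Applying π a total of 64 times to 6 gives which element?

6 lies in the 5-cycle (2, 5, 6, 9, 8).
On a 5-cycle, π^5 is the identity, so π^64 = π^4 there (64 ≡ 4 mod 5).
Advancing 4 steps from 6: 6 → 9 → 8 → 2 → 5.

5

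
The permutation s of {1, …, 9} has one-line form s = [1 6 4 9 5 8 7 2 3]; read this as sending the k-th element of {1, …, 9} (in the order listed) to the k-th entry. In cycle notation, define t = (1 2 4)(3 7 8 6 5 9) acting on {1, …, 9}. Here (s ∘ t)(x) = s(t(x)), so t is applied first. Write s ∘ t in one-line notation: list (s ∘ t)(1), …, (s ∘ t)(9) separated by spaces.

6 9 7 1 3 5 2 8 4

(s ∘ t)(x) = s(t(x)). Computing each image: s(t(1)) = s(2) = 6, s(t(2)) = s(4) = 9, s(t(3)) = s(7) = 7, s(t(4)) = s(1) = 1, s(t(5)) = s(9) = 3, s(t(6)) = s(5) = 5, s(t(7)) = s(8) = 2, s(t(8)) = s(6) = 8, s(t(9)) = s(3) = 4.
Hence s ∘ t = [6 9 7 1 3 5 2 8 4].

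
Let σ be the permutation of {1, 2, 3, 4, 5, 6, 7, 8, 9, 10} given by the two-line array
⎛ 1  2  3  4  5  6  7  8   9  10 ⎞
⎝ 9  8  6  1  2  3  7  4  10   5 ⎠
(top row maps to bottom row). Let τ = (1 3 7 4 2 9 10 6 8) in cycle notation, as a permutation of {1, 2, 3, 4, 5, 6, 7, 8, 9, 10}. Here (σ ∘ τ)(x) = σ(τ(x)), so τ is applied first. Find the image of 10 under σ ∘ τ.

3

(σ ∘ τ)(10) = σ(τ(10)). τ(10) = 6, then σ(6) = 3. So (σ ∘ τ)(10) = 3.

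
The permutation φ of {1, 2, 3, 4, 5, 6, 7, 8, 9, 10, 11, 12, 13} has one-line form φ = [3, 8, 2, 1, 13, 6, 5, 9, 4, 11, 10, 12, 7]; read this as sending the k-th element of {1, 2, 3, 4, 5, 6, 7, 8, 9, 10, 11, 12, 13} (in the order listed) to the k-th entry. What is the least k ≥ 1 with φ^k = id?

Writing φ as disjoint cycles, the cycle lengths are 6, 3, 2, 1, 1.
The order of φ is the least common multiple of its cycle lengths: lcm(6, 3, 2) = 6.

6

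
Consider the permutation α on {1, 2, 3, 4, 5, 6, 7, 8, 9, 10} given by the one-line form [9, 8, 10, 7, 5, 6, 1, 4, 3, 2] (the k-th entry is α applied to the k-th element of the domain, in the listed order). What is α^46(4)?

2

Tracing 4 → 7 → … returns to 4 after 8 steps, so 4 lies in an 8-cycle (1, 9, 3, 10, 2, 8, 4, 7).
Since the cycle has length 8, α^46 acts on it the same as α^6 (46 mod 8 = 6).
Advancing 6 steps from 4: 4 → 7 → 1 → 9 → 3 → 10 → 2.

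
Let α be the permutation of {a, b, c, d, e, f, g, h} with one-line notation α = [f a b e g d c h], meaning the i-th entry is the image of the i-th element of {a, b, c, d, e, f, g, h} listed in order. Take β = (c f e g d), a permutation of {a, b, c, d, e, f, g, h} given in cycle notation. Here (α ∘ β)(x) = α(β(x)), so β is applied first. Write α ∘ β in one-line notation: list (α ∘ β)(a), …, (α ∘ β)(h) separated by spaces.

f a d b c g e h

(α ∘ β)(x) = α(β(x)). Computing each image: α(β(a)) = α(a) = f, α(β(b)) = α(b) = a, α(β(c)) = α(f) = d, α(β(d)) = α(c) = b, α(β(e)) = α(g) = c, α(β(f)) = α(e) = g, α(β(g)) = α(d) = e, α(β(h)) = α(h) = h.
Hence α ∘ β = [f a d b c g e h].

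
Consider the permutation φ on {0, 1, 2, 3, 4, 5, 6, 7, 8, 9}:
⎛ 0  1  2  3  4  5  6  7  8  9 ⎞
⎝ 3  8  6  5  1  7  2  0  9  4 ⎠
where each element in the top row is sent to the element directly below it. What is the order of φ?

Decomposing into disjoint cycles gives cycle lengths 4, 4, 2.
The order of φ is the least common multiple of its cycle lengths: lcm(4, 4, 2) = 4.

4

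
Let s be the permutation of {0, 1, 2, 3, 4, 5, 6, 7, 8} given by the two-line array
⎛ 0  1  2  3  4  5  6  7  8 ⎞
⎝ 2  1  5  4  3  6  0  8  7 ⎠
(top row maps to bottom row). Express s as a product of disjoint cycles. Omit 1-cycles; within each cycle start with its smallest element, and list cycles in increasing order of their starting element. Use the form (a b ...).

(0 2 5 6)(3 4)(7 8)

Iterating s from 0 gives 0 → 2 → 5 → 6 → 0; that is the 4-cycle (0 2 5 6).
Repeating from the next unused element and collecting all non-trivial cycles gives (0 2 5 6)(3 4)(7 8).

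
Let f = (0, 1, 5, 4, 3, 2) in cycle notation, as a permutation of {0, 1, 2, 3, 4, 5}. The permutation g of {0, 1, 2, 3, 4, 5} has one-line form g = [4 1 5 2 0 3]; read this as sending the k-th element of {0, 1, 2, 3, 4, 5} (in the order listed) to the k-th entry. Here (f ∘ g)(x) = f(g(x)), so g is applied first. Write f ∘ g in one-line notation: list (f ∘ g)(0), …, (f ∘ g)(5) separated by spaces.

3 5 4 0 1 2

(f ∘ g)(x) = f(g(x)). Computing each image: f(g(0)) = f(4) = 3, f(g(1)) = f(1) = 5, f(g(2)) = f(5) = 4, f(g(3)) = f(2) = 0, f(g(4)) = f(0) = 1, f(g(5)) = f(3) = 2.
Hence f ∘ g = [3 5 4 0 1 2].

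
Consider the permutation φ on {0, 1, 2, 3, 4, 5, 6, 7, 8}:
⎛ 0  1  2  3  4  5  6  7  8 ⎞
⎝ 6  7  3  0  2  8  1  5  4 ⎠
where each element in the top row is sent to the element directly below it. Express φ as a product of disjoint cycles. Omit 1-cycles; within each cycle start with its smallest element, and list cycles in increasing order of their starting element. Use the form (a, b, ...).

(0, 6, 1, 7, 5, 8, 4, 2, 3)

From 0: 0 → 6 → 1 → 7 → 5 → 8 → 4 → 2 → 3 → 0, closing the cycle (0, 6, 1, 7, 5, 8, 4, 2, 3).
Repeating from the next unused element and collecting all non-trivial cycles gives (0, 6, 1, 7, 5, 8, 4, 2, 3).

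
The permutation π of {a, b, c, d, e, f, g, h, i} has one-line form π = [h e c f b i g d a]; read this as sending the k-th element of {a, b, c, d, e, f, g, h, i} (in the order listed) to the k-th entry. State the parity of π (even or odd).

In disjoint-cycle form the cycle lengths are 5, 2, 1, 1.
A cycle is odd iff its length is even; π has 1 even-length cycle, so sgn(π) = (−1)^1 and π is odd.

odd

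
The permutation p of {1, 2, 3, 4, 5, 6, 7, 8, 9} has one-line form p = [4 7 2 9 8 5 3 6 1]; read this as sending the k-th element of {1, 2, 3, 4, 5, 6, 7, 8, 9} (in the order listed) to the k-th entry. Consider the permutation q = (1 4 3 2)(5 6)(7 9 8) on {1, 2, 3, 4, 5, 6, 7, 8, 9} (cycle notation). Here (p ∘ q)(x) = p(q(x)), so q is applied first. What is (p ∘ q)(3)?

7

q(3) = 2, then p(2) = 7; composing gives (p ∘ q)(3) = 7.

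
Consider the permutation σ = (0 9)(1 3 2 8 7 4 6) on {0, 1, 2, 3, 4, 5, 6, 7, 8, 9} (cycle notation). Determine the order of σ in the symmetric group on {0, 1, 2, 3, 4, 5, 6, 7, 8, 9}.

The cycle type of σ is (7, 2, 1).
The order is lcm(7, 2) = 14.

14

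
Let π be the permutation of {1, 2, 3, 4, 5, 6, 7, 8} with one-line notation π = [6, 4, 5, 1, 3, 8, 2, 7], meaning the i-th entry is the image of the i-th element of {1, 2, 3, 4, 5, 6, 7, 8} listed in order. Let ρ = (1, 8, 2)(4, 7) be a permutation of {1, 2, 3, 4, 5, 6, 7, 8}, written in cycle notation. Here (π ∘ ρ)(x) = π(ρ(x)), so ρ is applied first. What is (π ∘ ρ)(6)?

8

(π ∘ ρ)(6) = π(ρ(6)). ρ(6) = 6, then π(6) = 8. So (π ∘ ρ)(6) = 8.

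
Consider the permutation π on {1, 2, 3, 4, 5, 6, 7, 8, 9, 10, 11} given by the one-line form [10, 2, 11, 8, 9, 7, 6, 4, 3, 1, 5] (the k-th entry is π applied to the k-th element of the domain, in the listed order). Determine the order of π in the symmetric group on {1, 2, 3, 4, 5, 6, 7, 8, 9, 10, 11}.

4

The disjoint-cycle form of π has cycle lengths 4, 2, 2, 2, 1.
The order of π is the least common multiple of its cycle lengths: lcm(4, 2, 2, 2) = 4.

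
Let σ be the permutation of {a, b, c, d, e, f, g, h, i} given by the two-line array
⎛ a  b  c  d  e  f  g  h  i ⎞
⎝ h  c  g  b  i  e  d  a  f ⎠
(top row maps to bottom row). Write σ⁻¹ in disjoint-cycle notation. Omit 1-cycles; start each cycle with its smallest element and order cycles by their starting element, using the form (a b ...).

The cycle decomposition of σ is (a h)(b c g d)(e i f).
Reversing each cycle (and rotating so the smallest element leads) gives σ⁻¹ = (a h)(b d g c)(e f i).

(a h)(b d g c)(e f i)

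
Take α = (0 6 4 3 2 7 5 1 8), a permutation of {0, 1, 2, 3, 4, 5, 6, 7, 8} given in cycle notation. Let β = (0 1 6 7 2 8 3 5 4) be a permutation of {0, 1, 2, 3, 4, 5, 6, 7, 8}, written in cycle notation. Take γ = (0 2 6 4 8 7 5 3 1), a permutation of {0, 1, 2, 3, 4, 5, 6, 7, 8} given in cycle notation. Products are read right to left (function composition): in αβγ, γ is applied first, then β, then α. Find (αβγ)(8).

7

(αβγ)(8) = α(β(γ(8))). γ(8) = 7, then β(7) = 2, then α(2) = 7, so the result is 7.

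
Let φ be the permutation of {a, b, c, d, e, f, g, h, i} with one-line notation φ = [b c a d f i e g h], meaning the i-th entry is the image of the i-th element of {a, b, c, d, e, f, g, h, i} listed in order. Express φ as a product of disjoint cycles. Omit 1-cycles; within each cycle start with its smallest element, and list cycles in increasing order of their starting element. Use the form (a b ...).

(a b c)(e f i h g)

Iterating φ from a gives a → b → c → a; that is the 3-cycle (a b c).
Continuing from each remaining unvisited element yields (a b c)(e f i h g).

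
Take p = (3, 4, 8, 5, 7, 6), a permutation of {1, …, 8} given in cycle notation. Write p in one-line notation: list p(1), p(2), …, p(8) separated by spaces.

1 2 4 8 7 3 6 5

Reading each image from the cycles: 1↦1, 2↦2, 3↦4, 4↦8, 5↦7, 6↦3, 7↦6, 8↦5.
Listing these in domain order gives 1 2 4 8 7 3 6 5.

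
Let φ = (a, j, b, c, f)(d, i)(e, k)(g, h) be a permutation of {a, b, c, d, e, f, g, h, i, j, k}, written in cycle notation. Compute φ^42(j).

c

j lies in the 5-cycle (a, j, b, c, f).
On a 5-cycle, φ^5 is the identity, so φ^42 = φ^2 there (42 ≡ 2 mod 5).
Advancing 2 steps from j: j → b → c.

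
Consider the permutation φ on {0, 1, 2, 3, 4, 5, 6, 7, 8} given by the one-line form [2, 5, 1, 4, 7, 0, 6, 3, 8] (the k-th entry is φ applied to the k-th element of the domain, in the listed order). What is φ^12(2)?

2

Tracing 2 → 1 → … returns to 2 after 4 steps, so 2 lies in a 4-cycle (0 2 1 5).
On a 4-cycle, φ^4 is the identity, so φ^12 = φ^0 there (12 ≡ 0 mod 4).
So φ^12(2) = 2.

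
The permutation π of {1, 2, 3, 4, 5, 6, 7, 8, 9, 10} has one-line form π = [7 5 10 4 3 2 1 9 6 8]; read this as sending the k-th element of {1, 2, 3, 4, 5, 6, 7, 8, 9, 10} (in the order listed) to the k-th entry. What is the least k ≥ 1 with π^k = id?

14

Decomposing into disjoint cycles gives cycle lengths 7, 2, 1.
Since disjoint cycles commute, ord(π) = lcm(7, 2) = 14.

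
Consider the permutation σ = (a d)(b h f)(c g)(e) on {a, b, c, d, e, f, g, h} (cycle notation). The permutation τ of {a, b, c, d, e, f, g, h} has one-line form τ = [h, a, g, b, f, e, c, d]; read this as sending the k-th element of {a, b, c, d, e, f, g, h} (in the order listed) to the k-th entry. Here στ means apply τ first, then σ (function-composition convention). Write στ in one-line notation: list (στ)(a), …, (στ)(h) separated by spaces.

For each element, apply τ then σ: a → h → f; b → a → d; c → g → c; d → b → h; e → f → b; f → e → e; g → c → g; h → d → a.
So στ in one-line form is f d c h b e g a.

f d c h b e g a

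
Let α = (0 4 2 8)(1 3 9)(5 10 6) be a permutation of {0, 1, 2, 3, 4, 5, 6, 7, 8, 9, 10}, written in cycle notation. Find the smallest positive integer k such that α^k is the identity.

The disjoint cycles have lengths 4, 3, 3, 1.
The order of α is the least common multiple of its cycle lengths: lcm(4, 3, 3) = 12.

12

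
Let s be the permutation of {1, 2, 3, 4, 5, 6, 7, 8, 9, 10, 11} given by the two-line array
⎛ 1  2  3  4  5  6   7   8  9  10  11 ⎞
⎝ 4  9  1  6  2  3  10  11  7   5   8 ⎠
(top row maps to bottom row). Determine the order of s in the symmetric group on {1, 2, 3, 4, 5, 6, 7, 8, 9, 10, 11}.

20

The disjoint-cycle form of s has cycle lengths 5, 4, 2.
The order is lcm(5, 4, 2) = 20.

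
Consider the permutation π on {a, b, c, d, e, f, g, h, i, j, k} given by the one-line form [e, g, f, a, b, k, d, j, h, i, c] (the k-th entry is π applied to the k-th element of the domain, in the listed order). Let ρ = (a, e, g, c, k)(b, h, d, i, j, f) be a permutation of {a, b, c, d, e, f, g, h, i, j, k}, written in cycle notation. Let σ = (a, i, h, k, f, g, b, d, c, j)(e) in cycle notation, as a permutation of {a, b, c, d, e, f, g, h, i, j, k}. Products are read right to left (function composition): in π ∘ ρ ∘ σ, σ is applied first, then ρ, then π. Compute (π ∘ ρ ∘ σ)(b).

h

(π ∘ ρ ∘ σ)(b) = π(ρ(σ(b))). σ(b) = d, then ρ(d) = i, then π(i) = h, so the result is h.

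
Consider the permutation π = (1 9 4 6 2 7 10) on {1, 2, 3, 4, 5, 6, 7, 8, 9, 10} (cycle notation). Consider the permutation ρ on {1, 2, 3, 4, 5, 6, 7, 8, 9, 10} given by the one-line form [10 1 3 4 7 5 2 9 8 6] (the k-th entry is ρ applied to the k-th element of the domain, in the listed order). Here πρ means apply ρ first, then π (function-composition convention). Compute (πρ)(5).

First apply ρ: ρ(5) = 7, then π(7) = 10. Thus (πρ)(5) = 10.

10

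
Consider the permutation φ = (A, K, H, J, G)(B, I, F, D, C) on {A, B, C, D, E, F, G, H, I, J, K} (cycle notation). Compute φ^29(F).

F lies in the 5-cycle (B, I, F, D, C).
Powers repeat with period 5 on this cycle, and 29 mod 5 = 4, so φ^29(F) = φ^4(F).
Stepping 4 places around the cycle: F → D → C → B → I.

I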